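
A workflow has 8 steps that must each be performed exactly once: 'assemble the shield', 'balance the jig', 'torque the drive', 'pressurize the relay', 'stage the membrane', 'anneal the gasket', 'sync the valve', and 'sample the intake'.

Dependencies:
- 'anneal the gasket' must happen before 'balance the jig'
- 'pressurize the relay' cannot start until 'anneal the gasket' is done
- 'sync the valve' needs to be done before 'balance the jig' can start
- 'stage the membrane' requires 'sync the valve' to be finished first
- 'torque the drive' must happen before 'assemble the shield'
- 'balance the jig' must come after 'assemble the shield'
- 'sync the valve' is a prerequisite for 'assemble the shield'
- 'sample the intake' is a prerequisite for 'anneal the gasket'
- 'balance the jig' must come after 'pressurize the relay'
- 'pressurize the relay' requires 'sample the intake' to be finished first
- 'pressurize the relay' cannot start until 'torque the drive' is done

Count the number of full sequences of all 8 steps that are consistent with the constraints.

190

The steps with no prerequisites are 'torque the drive', 'sync the valve', 'sample the intake'; any of them can be placed first.
Systematically extending each partial ordering one step at a time and counting, there are 190 complete orderings.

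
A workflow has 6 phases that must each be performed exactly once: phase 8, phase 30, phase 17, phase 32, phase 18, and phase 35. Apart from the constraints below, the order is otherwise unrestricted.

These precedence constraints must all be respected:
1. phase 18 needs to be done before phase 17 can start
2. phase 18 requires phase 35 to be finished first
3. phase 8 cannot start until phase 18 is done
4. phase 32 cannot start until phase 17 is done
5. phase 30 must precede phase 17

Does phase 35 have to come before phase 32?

There is a constraint chain phase 35 → phase 18 → phase 17 → phase 32.
Hence phase 35 necessarily comes before phase 32.

Yes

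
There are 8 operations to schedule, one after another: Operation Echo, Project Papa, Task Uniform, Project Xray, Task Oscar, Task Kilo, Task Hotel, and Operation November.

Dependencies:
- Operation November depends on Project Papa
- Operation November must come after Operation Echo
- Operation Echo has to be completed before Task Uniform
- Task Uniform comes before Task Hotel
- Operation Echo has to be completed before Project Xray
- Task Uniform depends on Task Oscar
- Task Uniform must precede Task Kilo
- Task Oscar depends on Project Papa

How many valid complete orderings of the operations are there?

170

The operations with no prerequisites are Operation Echo, Project Papa; any of them can be placed first.
Systematically extending each partial ordering one operation at a time and counting, there are 170 complete orderings.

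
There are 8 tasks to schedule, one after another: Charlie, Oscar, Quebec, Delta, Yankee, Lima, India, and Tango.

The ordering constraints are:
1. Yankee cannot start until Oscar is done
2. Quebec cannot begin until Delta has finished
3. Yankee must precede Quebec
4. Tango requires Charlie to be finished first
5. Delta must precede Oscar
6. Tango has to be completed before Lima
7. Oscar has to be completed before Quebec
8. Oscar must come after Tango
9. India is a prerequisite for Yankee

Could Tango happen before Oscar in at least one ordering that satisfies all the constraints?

Yes

Tango is actually forced before Oscar by the constraints, so certainly some valid ordering has Tango first.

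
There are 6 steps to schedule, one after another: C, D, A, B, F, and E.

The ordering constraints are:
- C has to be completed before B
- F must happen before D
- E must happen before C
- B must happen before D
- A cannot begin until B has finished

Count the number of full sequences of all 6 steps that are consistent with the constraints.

9

2 steps have no prerequisites (F, E), so any of them could come first.
Systematically extending each partial ordering one step at a time and counting, there are 9 complete orderings.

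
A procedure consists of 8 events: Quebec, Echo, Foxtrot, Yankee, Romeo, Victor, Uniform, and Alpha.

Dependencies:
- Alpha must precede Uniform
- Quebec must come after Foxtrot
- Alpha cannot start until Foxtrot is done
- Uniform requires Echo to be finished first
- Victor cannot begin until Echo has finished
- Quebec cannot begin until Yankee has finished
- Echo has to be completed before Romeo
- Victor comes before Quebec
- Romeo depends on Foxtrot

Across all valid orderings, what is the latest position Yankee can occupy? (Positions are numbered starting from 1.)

The only event forced after Yankee (directly or by a chain) is Quebec.
With 1 mandatory successor out of 8 events total, the latest slot for Yankee is 8−1 = 7, and it's reachable by doing all non-successors before Yankee.

7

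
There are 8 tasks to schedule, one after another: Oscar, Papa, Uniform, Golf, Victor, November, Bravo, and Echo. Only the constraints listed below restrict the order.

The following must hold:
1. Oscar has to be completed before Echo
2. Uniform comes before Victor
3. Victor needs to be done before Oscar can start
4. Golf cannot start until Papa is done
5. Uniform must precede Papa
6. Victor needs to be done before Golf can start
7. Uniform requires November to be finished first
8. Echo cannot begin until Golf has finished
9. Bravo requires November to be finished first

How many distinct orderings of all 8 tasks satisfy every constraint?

35

November is the only task with nothing required before it, so every ordering starts there.
Systematically extending each partial ordering one task at a time and counting, there are 35 complete orderings.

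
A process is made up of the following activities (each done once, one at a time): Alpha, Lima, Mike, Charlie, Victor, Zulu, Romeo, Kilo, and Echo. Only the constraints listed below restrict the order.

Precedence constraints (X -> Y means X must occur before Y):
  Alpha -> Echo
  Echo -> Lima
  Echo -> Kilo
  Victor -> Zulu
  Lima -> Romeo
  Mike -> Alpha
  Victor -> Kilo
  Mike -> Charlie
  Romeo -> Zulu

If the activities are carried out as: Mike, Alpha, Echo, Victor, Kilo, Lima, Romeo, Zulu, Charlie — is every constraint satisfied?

Yes

Checking each listed constraint against this order: for instance, Mike is in position 1 and Charlie in position 9, so that constraint holds — and the remaining constraints check out the same way.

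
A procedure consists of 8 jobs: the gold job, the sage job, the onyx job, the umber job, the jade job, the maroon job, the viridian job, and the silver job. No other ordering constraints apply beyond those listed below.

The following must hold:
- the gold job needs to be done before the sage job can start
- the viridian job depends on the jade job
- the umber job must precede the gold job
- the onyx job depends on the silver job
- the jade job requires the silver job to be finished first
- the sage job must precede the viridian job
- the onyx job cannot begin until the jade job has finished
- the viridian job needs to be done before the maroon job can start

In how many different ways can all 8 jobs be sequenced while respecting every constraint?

The jobs with no prerequisites are the umber job, the silver job; any of them can be placed first.
Counting all ways to extend the partial order to a total order gives 40.

40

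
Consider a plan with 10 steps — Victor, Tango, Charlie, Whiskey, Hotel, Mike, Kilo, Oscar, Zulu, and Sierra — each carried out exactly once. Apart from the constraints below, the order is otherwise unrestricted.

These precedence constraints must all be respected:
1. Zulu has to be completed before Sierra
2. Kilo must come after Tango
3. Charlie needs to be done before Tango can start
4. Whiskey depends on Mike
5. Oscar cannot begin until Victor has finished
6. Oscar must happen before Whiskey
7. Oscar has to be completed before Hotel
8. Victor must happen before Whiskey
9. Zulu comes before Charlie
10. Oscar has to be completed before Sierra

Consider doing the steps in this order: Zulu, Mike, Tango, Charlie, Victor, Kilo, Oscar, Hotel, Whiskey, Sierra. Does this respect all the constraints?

No

The sequence places Tango ahead of Charlie.
That contradicts the constraint that Charlie must precede Tango.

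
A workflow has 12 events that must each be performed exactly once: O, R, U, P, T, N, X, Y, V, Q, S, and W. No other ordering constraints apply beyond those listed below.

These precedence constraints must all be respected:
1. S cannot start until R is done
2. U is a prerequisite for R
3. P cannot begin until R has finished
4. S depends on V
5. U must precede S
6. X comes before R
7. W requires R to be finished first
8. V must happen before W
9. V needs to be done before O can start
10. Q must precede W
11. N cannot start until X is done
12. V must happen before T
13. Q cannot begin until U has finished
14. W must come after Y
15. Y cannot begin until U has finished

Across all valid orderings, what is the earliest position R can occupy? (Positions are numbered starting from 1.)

3

Every event that must precede R has to come before it. Tracing all chains that end at R, those events are: U, X — 2 in total.
So at minimum 2 events come before R, putting R no earlier than position 3. That position is achievable by scheduling exactly those predecessors first.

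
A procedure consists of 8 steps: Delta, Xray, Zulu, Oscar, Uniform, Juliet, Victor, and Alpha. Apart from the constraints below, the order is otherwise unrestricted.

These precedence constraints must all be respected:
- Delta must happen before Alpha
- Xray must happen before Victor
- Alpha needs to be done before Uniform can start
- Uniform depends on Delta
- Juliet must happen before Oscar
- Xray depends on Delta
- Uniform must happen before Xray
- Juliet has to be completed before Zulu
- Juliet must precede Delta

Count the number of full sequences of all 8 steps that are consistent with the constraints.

42

Only Juliet has no prerequisites, so it must go first.
Systematically extending each partial ordering one step at a time and counting, there are 42 complete orderings.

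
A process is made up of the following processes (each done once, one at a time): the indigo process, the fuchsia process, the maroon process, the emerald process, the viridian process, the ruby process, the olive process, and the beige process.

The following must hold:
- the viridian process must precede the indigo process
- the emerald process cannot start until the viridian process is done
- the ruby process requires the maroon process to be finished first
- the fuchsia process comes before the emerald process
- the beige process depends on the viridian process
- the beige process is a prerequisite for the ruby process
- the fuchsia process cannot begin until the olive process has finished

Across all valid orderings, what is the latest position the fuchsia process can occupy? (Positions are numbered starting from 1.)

The only process forced after the fuchsia process (directly or by a chain) is the emerald process.
So at least 1 process follows the fuchsia process, putting the fuchsia process no later than position 7. That position is achievable by scheduling everything else first.

7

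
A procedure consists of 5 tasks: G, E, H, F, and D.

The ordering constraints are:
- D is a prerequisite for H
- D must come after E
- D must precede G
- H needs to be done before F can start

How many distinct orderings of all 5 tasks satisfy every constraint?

3

Only E has no prerequisites, so it must go first.
Systematically extending each partial ordering one task at a time and counting, there are 3 complete orderings.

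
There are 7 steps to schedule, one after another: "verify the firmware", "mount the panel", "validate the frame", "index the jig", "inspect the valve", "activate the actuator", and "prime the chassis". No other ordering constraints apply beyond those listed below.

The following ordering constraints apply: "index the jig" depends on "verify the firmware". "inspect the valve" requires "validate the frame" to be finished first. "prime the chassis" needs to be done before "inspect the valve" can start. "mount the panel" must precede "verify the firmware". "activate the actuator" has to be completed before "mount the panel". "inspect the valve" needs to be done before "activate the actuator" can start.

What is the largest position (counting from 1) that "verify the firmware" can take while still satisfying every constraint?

Following the constraints forward from "verify the firmware", its only required successor is "index the jig".
So at least 1 step follows "verify the firmware", putting "verify the firmware" no later than position 6. That position is achievable by scheduling everything else first.

6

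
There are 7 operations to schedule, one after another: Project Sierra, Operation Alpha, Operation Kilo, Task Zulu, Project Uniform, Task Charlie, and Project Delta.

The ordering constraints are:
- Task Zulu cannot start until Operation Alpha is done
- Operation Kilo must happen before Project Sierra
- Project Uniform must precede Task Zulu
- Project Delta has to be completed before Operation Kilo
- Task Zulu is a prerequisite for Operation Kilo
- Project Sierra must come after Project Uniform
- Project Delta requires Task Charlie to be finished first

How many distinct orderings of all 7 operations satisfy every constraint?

3 operations have no prerequisites (Operation Alpha, Project Uniform, Task Charlie), so any of them could come first.
Enumerating by repeatedly choosing an available operation (one whose prerequisites are all placed) gives 20 distinct complete orderings.

20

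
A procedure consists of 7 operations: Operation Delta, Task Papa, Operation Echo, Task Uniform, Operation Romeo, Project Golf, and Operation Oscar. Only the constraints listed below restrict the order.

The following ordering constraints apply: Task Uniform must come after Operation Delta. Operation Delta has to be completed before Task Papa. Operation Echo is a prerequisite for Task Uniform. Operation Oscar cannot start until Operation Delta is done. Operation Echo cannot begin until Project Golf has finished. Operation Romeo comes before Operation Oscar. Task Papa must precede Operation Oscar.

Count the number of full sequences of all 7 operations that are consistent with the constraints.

99

3 operations have no prerequisites (Operation Delta, Operation Romeo, Project Golf), so any of them could come first.
Systematically extending each partial ordering one operation at a time and counting, there are 99 complete orderings.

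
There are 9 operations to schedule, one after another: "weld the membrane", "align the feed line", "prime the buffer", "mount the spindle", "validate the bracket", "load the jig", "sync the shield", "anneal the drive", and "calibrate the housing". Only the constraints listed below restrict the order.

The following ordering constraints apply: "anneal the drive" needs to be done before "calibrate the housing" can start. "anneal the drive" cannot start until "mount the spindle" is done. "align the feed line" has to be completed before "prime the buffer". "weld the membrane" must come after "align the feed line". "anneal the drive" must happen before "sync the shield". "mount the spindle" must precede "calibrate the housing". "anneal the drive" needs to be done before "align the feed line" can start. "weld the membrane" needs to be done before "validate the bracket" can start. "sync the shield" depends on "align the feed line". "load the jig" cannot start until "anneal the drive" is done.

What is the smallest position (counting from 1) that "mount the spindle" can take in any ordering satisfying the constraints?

Nothing is required before "mount the spindle"; it can be the very first operation.

1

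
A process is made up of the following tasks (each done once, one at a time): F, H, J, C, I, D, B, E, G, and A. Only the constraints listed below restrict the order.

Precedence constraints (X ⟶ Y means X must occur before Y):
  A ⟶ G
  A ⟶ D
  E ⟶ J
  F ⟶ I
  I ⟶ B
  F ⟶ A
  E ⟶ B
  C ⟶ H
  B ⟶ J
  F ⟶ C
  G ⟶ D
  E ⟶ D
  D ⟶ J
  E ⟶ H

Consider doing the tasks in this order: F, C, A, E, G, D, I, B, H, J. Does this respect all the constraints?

Yes

Going through the constraints one by one, each required predecessor appears earlier in the sequence than its dependent — e.g. C (position 2) is before H (position 9), as required.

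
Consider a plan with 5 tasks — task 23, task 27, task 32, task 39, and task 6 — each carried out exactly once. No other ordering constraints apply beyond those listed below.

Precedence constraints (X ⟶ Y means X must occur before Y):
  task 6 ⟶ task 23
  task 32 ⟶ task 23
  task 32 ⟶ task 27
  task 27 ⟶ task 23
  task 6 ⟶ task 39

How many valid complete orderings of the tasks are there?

2 tasks have no prerequisites (task 32, task 6), so any of them could come first.
Counting all ways to extend the partial order to a total order gives 9.

9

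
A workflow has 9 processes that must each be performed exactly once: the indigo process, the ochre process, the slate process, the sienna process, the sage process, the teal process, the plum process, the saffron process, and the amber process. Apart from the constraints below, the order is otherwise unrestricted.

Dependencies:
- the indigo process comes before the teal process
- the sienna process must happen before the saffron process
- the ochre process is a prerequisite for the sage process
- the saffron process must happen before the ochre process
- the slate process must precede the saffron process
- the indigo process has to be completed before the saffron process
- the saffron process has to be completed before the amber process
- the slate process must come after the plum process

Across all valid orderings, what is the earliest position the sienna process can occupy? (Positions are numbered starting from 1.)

1

The sienna process has no prerequisites at all, so it can go in position 1.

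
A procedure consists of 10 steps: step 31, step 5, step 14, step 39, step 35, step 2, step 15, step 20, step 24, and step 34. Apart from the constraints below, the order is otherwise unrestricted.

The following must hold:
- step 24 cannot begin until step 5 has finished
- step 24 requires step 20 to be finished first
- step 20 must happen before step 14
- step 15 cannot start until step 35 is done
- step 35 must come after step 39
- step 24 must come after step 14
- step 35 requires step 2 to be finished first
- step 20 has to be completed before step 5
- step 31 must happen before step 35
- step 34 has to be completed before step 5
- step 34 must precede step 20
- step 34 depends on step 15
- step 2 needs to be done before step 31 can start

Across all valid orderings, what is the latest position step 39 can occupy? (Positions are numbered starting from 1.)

3

Every step that must follow step 39 has to come after it. Tracing all chains starting from step 39, those steps are: step 5, step 14, step 35, step 15, step 20, step 24, step 34 — 7 in total.
With 7 mandatory successors out of 10 steps total, the latest slot for step 39 is 10−7 = 3, and it's reachable by doing all non-successors before step 39.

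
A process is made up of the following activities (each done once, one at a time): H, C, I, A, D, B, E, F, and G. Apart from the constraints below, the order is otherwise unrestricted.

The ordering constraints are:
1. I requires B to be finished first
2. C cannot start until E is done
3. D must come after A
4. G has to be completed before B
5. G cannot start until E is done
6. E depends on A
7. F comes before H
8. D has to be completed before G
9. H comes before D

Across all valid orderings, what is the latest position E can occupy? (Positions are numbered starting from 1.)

Following every chain forward from E, the activities that must come later are C, I, B, G — 4 of them.
With 4 mandatory successors out of 9 activities total, the latest slot for E is 9−4 = 5, and it's reachable by doing all non-successors before E.

5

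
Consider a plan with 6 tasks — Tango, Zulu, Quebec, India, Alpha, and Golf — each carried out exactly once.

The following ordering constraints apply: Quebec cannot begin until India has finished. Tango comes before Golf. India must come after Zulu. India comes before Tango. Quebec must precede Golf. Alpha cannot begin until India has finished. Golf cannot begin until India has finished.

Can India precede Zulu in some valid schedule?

There is a dependency chain Zulu → India, so India always comes after Zulu.
So no valid ordering can have India before Zulu.

No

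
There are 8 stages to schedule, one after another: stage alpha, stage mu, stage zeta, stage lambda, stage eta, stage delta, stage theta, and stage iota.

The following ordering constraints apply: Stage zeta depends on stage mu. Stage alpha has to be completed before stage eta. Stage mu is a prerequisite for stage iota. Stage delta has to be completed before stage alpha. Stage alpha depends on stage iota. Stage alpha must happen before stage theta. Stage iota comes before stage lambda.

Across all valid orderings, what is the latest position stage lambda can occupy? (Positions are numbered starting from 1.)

Nothing depends on stage lambda, so it can be the final stage, position 8.

8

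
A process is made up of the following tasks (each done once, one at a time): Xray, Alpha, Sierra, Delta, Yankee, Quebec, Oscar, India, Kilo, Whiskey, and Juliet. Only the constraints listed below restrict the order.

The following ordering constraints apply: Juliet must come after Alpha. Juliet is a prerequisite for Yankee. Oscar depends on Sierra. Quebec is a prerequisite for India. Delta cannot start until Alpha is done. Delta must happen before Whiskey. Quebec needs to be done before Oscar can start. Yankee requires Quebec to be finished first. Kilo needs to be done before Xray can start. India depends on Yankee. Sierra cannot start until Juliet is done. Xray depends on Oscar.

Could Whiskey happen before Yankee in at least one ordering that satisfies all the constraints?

The constraints leave Whiskey and Yankee unordered relative to each other; nothing requires Yankee earlier.
That means at least one valid schedule has Whiskey before Yankee.

Yes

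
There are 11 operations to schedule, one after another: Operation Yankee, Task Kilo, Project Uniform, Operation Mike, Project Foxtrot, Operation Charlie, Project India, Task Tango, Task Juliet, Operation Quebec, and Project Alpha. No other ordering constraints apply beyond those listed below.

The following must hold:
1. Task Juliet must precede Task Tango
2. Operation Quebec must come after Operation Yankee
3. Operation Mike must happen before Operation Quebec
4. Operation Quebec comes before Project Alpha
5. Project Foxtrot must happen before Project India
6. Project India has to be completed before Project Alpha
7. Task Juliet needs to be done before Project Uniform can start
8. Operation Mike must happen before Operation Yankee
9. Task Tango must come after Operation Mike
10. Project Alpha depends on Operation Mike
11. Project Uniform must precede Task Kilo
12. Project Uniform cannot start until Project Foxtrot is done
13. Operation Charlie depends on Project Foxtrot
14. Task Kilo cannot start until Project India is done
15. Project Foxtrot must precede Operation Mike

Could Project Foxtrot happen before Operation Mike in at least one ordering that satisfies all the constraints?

Project Foxtrot is actually forced before Operation Mike by the constraints, so certainly some valid ordering has Project Foxtrot first.

Yes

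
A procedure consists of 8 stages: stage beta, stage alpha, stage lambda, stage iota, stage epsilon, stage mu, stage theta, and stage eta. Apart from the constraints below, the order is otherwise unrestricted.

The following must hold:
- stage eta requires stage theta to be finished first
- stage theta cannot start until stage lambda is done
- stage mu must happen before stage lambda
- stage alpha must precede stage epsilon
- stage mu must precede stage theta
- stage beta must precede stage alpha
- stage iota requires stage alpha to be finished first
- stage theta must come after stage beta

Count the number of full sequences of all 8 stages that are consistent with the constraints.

2 stages have no prerequisites (stage beta, stage mu), so any of them could come first.
Enumerating by repeatedly choosing an available stage (one whose prerequisites are all placed) gives 130 distinct complete orderings.

130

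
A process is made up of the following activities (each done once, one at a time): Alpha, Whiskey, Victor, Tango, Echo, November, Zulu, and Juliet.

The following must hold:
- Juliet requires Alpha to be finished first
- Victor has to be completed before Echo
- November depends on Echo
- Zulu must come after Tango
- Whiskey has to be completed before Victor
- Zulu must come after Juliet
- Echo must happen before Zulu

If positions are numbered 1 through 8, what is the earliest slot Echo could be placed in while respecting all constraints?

The activities that are forced before Echo, directly or transitively, are Whiskey, Victor. That's 2 activities.
So at minimum 2 activities come before Echo, putting Echo no earlier than position 3. That position is achievable by scheduling exactly those predecessors first.

3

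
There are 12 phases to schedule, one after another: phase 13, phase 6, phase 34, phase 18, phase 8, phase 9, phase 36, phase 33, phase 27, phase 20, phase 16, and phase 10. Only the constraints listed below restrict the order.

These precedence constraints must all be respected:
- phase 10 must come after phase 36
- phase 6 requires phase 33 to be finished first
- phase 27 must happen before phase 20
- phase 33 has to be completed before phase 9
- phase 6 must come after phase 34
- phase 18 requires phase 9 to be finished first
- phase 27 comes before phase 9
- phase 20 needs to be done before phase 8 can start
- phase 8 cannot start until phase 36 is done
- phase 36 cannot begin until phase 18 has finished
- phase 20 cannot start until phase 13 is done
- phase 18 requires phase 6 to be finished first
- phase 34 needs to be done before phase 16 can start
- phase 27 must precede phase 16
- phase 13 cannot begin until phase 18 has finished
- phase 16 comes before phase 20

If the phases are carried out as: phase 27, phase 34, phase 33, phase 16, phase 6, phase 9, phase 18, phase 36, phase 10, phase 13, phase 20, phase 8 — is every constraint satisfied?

Yes

Checking each listed constraint against this order: for instance, phase 27 is in position 1 and phase 20 in position 11, so that constraint holds — and the remaining constraints check out the same way.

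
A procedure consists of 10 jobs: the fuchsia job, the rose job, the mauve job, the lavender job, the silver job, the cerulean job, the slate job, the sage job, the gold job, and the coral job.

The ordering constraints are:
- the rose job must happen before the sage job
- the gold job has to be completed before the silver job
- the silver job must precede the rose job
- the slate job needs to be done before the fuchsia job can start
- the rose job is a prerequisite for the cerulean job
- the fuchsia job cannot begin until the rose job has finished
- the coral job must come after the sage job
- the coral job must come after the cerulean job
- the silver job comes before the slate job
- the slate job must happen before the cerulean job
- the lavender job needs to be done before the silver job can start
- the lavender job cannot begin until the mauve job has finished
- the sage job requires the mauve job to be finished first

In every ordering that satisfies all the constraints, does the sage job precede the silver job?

The constraints actually force the silver job before the sage job (via the silver job → the rose job → the sage job), not the other way around.
So the sage job does not have to come before the silver job — it cannot.

No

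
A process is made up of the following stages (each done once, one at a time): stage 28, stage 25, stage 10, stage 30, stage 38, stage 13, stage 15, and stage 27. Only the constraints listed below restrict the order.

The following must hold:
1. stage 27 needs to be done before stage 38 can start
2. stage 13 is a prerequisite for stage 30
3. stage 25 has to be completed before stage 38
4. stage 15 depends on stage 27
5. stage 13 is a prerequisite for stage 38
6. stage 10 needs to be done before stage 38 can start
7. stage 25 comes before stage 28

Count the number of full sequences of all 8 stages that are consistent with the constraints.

The stages with no prerequisites are stage 25, stage 10, stage 13, stage 27; any of them can be placed first.
Enumerating by repeatedly choosing an available stage (one whose prerequisites are all placed) gives 1674 distinct complete orderings.

1674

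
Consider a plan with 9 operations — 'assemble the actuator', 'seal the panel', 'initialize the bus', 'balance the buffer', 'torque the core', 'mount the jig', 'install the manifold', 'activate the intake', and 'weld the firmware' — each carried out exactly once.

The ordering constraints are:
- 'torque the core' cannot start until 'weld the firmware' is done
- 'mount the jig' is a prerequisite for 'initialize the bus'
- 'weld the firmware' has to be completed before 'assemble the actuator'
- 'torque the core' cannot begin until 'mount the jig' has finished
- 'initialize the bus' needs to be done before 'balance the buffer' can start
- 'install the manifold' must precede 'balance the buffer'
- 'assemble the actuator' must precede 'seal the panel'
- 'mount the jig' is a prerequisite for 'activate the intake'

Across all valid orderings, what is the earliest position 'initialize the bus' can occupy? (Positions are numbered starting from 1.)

Working backwards through the constraints from 'initialize the bus', its only required predecessor is 'mount the jig'.
So at minimum 1 operation comes before 'initialize the bus', putting 'initialize the bus' no earlier than position 2. That position is achievable by scheduling exactly that predecessor first.

2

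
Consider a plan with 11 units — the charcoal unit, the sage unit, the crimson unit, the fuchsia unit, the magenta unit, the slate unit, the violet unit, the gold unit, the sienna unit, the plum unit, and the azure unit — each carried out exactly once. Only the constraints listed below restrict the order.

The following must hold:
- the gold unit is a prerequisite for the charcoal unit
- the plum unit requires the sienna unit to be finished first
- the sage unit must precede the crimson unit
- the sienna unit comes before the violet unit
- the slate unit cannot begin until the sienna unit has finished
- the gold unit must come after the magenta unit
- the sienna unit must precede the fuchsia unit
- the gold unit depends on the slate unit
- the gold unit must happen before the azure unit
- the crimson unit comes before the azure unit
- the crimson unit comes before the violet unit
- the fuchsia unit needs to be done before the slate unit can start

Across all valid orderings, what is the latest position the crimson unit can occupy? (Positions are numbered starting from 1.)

Following every chain forward from the crimson unit, the units that must come later are the violet unit, the azure unit — 2 of them.
So at least 2 units follow the crimson unit, putting the crimson unit no later than position 9. That position is achievable by scheduling everything else first.

9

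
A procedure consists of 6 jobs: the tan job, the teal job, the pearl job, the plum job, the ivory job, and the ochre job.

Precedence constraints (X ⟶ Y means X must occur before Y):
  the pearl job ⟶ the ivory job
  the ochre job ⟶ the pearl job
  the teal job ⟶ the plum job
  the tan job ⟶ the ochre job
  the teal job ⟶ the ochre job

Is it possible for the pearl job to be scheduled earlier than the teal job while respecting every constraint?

The constraints give a chain the teal job → the ochre job → the pearl job, which forces the teal job before the pearl job.
So no valid ordering can have the pearl job before the teal job.

No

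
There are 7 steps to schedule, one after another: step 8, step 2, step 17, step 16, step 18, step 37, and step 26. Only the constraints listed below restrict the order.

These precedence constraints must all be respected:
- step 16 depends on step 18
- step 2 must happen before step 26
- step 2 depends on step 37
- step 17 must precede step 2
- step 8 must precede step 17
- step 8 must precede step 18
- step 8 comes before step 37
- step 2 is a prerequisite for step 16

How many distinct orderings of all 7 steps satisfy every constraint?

Only step 8 has no prerequisites, so it must go first.
Systematically extending each partial ordering one step at a time and counting, there are 18 complete orderings.

18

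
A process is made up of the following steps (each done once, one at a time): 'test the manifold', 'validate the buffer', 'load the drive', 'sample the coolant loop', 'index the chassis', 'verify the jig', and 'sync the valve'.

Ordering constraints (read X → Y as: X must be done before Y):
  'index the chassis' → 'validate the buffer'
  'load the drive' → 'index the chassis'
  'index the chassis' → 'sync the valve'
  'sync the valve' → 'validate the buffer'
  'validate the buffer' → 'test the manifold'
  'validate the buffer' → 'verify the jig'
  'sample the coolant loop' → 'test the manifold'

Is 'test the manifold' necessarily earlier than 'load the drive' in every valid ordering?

The constraints actually force 'load the drive' before 'test the manifold' (via 'load the drive' → 'index the chassis' → 'validate the buffer' → 'test the manifold'), not the other way around.
So 'test the manifold' never precedes 'load the drive'.

No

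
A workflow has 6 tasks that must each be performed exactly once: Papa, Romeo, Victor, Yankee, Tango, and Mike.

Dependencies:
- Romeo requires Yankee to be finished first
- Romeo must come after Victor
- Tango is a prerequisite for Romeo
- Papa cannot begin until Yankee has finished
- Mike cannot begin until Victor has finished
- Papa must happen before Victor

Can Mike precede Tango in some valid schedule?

No chain of constraints runs from Tango to Mike, so Tango is not required to come first.
That means at least one valid schedule has Mike before Tango.

Yes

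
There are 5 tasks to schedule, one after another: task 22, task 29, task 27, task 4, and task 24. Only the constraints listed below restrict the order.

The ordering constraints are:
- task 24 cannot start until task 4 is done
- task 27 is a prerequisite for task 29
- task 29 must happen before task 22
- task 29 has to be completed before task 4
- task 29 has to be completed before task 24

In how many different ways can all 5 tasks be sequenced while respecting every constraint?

3

Task 27 is the only task with nothing required before it, so every ordering starts there.
Systematically extending each partial ordering one task at a time and counting, there are 3 complete orderings.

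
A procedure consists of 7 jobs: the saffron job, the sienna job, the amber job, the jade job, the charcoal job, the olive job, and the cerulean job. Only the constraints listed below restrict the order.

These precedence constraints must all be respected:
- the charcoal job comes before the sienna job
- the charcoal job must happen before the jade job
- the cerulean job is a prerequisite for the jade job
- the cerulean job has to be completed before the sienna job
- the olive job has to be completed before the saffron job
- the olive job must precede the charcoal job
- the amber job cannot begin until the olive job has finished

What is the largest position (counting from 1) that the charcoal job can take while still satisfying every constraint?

Following every chain forward from the charcoal job, the jobs that must come later are the sienna job, the jade job — 2 of them.
With 2 mandatory successors out of 7 jobs total, the latest slot for the charcoal job is 7−2 = 5, and it's reachable by doing all non-successors before the charcoal job.

5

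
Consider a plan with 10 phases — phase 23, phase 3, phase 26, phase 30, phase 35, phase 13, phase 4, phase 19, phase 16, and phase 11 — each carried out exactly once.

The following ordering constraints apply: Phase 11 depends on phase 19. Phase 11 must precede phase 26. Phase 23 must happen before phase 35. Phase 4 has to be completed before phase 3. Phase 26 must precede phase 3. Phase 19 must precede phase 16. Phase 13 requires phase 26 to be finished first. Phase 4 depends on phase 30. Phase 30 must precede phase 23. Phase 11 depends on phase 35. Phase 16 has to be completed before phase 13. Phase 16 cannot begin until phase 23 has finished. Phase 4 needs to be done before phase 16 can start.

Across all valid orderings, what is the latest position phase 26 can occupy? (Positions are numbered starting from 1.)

Following every chain forward from phase 26, the phases that must come later are phase 3, phase 13 — 2 of them.
So at least 2 phases follow phase 26, putting phase 26 no later than position 8. That position is achievable by scheduling everything else first.

8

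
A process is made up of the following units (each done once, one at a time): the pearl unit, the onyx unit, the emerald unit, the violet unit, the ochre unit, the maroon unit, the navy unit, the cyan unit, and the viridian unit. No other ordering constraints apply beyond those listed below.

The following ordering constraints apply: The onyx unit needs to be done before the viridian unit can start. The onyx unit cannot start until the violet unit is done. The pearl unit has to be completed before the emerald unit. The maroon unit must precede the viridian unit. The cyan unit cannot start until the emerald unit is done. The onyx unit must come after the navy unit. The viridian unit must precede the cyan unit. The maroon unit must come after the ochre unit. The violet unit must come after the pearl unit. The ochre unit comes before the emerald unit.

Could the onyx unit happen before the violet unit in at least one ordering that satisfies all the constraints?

Following the violet unit → the onyx unit, the violet unit must precede the onyx unit in every valid ordering.
So no valid ordering can have the onyx unit before the violet unit.

No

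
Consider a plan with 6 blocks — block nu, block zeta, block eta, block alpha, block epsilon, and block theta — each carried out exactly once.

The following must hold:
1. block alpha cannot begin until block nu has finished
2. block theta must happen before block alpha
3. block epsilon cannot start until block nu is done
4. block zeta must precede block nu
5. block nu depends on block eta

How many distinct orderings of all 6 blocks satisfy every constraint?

3 blocks have no prerequisites (block zeta, block eta, block theta), so any of them could come first.
Systematically extending each partial ordering one block at a time and counting, there are 18 complete orderings.

18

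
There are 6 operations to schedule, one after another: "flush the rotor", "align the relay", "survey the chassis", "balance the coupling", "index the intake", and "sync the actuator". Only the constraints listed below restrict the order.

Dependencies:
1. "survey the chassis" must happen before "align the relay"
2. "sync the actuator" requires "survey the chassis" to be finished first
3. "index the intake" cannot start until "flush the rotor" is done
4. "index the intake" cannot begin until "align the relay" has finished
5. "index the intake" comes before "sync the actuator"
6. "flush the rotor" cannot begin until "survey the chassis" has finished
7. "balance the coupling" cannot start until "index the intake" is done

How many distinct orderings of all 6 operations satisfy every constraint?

4

"survey the chassis" is the only operation with nothing required before it, so every ordering starts there.
Enumerating by repeatedly choosing an available operation (one whose prerequisites are all placed) gives 4 distinct complete orderings.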